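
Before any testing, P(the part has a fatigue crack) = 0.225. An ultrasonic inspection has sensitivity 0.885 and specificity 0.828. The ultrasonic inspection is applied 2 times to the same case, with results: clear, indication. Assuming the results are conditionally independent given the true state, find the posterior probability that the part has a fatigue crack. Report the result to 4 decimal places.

Posterior P(H) ≈ 0.1718

With H the event that the part has a fatigue crack, the joint likelihood of the observed sequence is P(data|H) = 0.115·0.885 = 0.10178 and P(data|¬H) = 0.828·0.172 = 0.14242.
Bayes: P(H|data) = 0.225·0.10178 / (0.225·0.10178 + 0.775·0.14242) = 0.022899/0.13327 = 0.1718.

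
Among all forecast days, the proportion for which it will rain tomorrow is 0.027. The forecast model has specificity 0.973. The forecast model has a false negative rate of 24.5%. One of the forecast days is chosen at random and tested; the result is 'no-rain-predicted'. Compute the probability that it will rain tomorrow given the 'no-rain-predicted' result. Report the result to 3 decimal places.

Write H for 'it will rain tomorrow'. Prior odds H:¬H = 0.027/0.973 = 0.027749. For the 'no-rain-predicted' outcome, the likelihood ratio is 0.245/0.973 = 0.25180.
Posterior odds = 0.027749 × 0.25180 = 0.0069872, so P(H|E) = 0.0069872/(1+0.0069872) = 0.007.

P(H | E) ≈ 0.007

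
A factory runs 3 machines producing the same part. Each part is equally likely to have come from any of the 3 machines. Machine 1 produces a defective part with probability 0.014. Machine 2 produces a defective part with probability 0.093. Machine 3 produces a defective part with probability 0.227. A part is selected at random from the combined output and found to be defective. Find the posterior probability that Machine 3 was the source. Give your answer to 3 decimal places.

Posterior probability ≈ 0.680

P(defective|M1) = 0.014; P(defective|M2) = 0.093; P(defective|M3) = 0.227.
Prior × likelihood for each source: 0.333333·0.014=0.004667, 0.333333·0.093=0.03100, 0.333333·0.227=0.07567. Summing gives P(defective) = 0.11133.
P(Machine 3 | defective) = 0.07567 / 0.11133 = 0.680.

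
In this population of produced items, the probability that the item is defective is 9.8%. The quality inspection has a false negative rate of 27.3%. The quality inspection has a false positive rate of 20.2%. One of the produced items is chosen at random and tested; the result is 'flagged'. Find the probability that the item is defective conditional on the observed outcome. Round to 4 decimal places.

Let H be the event that the item is defective. P(H) = 0.098, so P(¬H) = 0.902. With E the 'flagged' result, P(E|H) = 0.727 and P(E|¬H) = 0.202.
P(E) = 0.727·0.098 + 0.202·0.902 = 0.071246 + 0.18220 = 0.25345.
By Bayes' theorem, P(H|E) = 0.071246 / 0.25345 = 0.2811.

P(H | E) ≈ 0.2811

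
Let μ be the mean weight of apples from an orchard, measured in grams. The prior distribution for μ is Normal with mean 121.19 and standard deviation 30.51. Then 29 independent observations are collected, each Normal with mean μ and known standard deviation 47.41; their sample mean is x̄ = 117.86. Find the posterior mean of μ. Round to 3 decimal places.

Posterior mean ≈ 118.116

With known σ, the Normal prior is conjugate. Weight on the data is w = (n/σ²)/(n/σ² + 1/τ₀²) = 0.0129020/(0.0129020+0.00107428) = 0.92314.
Posterior mean = w·x̄ + (1−w)·μ₀ = 0.92314·117.86 + 0.076864·121.19 = 118.116.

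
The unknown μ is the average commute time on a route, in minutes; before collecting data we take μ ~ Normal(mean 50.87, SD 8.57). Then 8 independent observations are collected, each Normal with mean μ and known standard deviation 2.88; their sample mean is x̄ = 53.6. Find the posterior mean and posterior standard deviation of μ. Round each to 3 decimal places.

With known σ, the Normal prior is conjugate. Weight on the data is w = (n/σ²)/(n/σ² + 1/τ₀²) = 0.964506/(0.964506+0.0136156) = 0.98608.
Posterior mean = w·x̄ + (1−w)·μ₀ = 0.98608·53.6 + 0.013920·50.87 = 53.562. Posterior variance = 1/(0.964506+0.0136156) = 1.02237, so SD = 1.011.

Posterior mean ≈ 53.562; posterior SD ≈ 1.011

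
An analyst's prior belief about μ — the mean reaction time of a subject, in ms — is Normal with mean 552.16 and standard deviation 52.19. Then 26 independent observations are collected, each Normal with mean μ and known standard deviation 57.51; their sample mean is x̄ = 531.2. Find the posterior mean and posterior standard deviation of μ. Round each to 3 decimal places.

Posterior mean ≈ 532.135; posterior SD ≈ 11.024

With known σ, the Normal prior is conjugate. Weight on the data is w = (n/σ²)/(n/σ² + 1/τ₀²) = 0.00786116/(0.00786116+0.00036713) = 0.95538.
Posterior mean = w·x̄ + (1−w)·μ₀ = 0.95538·531.2 + 0.044619·552.16 = 532.135. Posterior variance = 1/(0.00786116+0.00036713) = 121.532, so SD = 11.024.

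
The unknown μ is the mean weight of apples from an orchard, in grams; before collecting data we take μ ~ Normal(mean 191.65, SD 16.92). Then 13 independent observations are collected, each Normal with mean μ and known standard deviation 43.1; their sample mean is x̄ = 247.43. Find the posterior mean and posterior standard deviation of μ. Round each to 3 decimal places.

Prior precision 1/τ₀² = 1/16.92² = 0.00349301; data precision n/σ² = 13/43.1² = 0.00699824.
Posterior precision = 0.00349301 + 0.00699824 = 0.0104912, giving posterior SD = 1/√0.0104912 = 9.763.
Posterior mean = (0.00349301·191.65 + 0.00699824·247.43) / 0.0104912 = 228.858.

Posterior mean ≈ 228.858; posterior SD ≈ 9.763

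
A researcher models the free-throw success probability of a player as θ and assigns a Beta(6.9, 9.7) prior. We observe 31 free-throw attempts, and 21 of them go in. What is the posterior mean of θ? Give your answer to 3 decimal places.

The binomial likelihood is conjugate to the Beta prior: with 21 successes and 10 failures, the posterior is Beta(6.9+21, 9.7+10) = Beta(27.9, 19.7).
E[θ | data] = 27.9/(27.9+19.7) = 0.586.

Posterior mean ≈ 0.586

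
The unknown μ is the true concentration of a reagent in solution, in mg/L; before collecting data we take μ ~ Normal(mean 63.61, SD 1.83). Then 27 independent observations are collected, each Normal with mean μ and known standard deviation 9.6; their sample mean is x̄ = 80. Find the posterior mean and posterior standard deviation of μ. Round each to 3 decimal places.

With known σ, the Normal prior is conjugate. Weight on the data is w = (n/σ²)/(n/σ² + 1/τ₀²) = 0.292969/(0.292969+0.298606) = 0.49524.
Posterior mean = w·x̄ + (1−w)·μ₀ = 0.49524·80 + 0.50476·63.61 = 71.727. Posterior variance = 1/(0.292969+0.298606) = 1.69040, so SD = 1.300.

Posterior mean ≈ 71.727; posterior SD ≈ 1.300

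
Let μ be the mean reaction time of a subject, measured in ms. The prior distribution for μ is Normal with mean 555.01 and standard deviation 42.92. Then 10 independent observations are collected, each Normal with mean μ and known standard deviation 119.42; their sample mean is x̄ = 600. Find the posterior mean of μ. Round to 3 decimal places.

With known σ, the Normal prior is conjugate. Weight on the data is w = (n/σ²)/(n/σ² + 1/τ₀²) = 0.00070121/(0.00070121+0.00054285) = 0.56364.
Posterior mean = w·x̄ + (1−w)·μ₀ = 0.56364·600 + 0.43636·555.01 = 580.368.

Posterior mean ≈ 580.368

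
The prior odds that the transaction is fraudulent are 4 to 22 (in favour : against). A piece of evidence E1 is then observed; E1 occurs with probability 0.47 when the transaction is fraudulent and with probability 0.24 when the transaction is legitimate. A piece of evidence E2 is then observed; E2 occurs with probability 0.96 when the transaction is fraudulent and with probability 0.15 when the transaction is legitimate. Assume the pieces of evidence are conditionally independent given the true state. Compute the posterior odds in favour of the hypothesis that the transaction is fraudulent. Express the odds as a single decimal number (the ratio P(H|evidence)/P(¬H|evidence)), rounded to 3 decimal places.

Prior odds = 4/22 = 0.18182.
Likelihood ratio for E1 = 0.47/0.24 = 1.9583.
Likelihood ratio for E2 = 0.96/0.15 = 6.4000.
Posterior odds = prior odds × LR₁ × LR₂ = 2.2788.

Posterior odds ≈ 2.279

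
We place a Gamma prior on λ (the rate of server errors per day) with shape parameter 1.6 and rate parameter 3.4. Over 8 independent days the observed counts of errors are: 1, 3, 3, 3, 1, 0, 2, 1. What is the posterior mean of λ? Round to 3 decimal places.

Posterior mean ≈ 1.368

The Poisson likelihood adds the total count to the shape and the number of exposure periods to the rate. Here ∑xᵢ = 14 and n = 8, so shape 1.6→15.6 and rate 3.4→11.4.
E[λ | data] = 15.6/11.4 = 1.368.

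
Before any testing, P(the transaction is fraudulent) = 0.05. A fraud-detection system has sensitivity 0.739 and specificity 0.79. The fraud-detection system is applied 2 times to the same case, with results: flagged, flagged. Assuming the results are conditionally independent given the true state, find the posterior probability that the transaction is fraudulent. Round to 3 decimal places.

With H the event that the transaction is fraudulent, the joint likelihood of the observed sequence is P(data|H) = 0.739·0.739 = 0.54612 and P(data|¬H) = 0.21·0.21 = 0.044100.
Bayes: P(H|data) = 0.05·0.54612 / (0.05·0.54612 + 0.95·0.044100) = 0.027306/0.069201 = 0.3946.

Posterior P(H) ≈ 0.395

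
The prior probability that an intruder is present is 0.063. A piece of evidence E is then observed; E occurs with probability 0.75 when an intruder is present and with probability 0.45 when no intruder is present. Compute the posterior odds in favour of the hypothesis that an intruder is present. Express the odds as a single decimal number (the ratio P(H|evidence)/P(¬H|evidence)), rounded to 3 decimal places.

Posterior odds ≈ 0.112

Prior odds = 0.063/(1−0.063) = 0.067236. In log-odds, ln(0.067236) = -2.6995.
Add log likelihood ratio: ln(1.6667) = 0.51083.
Posterior log-odds = -2.1887, so posterior odds = exp(-2.1887) = 0.11206.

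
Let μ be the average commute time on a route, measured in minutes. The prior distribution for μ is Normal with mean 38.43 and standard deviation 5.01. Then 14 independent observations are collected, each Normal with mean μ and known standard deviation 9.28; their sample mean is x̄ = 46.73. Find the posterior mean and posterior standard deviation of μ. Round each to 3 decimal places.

Posterior mean ≈ 45.096; posterior SD ≈ 2.223

Prior precision 1/τ₀² = 1/5.01² = 0.0398405; data precision n/σ² = 14/9.28² = 0.162567.
Posterior precision = 0.0398405 + 0.162567 = 0.202407, giving posterior SD = 1/√0.202407 = 2.223.
Posterior mean = (0.0398405·38.43 + 0.162567·46.73) / 0.202407 = 45.096.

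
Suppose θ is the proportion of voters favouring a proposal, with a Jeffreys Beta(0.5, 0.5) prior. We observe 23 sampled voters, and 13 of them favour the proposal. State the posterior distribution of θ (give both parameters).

The binomial likelihood is conjugate to the Beta prior: with 13 successes and 10 failures, the posterior is Beta(0.5+13, 0.5+10) = Beta(13.5, 10.5).

Posterior: Beta(13.5, 10.5)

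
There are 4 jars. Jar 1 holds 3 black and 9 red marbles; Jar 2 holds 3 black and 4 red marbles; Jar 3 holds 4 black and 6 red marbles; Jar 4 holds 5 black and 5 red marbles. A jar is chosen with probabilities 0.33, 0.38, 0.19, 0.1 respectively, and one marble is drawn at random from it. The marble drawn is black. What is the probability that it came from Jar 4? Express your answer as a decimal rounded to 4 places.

Posterior probability ≈ 0.1346

Tabulate prior·likelihood by source: [1] prior 0.33, lik 0.25, product 0.08250; [2] prior 0.38, lik 0.4286, product 0.1629; [3] prior 0.19, lik 0.4, product 0.07600; [4] prior 0.1, lik 0.5, product 0.05000.
Normalizing constant = 0.37136; the posterior for Jar 4 is its product over the sum, 0.05000/0.37136 = 0.1346.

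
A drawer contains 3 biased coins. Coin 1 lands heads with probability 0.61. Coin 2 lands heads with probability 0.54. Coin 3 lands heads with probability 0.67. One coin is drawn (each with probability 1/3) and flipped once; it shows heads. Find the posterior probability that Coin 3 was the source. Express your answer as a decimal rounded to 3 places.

Tabulate prior·likelihood by source: [1] prior 0.333333, lik 0.61, product 0.2033; [2] prior 0.333333, lik 0.54, product 0.1800; [3] prior 0.333333, lik 0.67, product 0.2233.
Normalizing constant = 0.60667; the posterior for Coin 3 is its product over the sum, 0.2233/0.60667 = 0.368.

Posterior probability ≈ 0.368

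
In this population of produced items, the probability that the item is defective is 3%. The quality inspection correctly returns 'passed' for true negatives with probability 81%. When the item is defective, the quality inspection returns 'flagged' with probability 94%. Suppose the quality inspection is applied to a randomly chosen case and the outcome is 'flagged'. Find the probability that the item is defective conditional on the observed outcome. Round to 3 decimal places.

P(H | E) ≈ 0.133

Write H for 'the item is defective'. Prior odds H:¬H = 0.03/0.97 = 0.030928. For the 'flagged' outcome, the likelihood ratio is 0.94/0.19 = 4.9474.
Posterior odds = 0.030928 × 4.9474 = 0.15301, so P(H|E) = 0.15301/(1+0.15301) = 0.133.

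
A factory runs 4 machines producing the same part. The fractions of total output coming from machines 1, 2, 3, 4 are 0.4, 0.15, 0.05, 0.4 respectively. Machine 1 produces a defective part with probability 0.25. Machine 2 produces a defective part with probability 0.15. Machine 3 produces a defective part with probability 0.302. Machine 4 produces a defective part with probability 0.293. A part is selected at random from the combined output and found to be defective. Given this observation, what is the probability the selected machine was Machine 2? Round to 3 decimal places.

Posterior probability ≈ 0.088

P(defective|M1) = 0.25; P(defective|M2) = 0.15; P(defective|M3) = 0.302; P(defective|M4) = 0.293.
Prior × likelihood for each source: 0.4·0.25=0.1000, 0.15·0.15=0.02250, 0.05·0.302=0.01510, 0.4·0.293=0.1172. Summing gives P(defective) = 0.25480.
P(Machine 2 | defective) = 0.02250 / 0.25480 = 0.088.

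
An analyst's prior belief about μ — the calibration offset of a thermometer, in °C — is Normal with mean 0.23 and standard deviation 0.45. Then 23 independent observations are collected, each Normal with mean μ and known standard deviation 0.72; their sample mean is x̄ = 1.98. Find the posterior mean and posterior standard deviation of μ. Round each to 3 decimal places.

With known σ, the Normal prior is conjugate. Weight on the data is w = (n/σ²)/(n/σ² + 1/τ₀²) = 44.3673/(44.3673+4.93827) = 0.89984.
Posterior mean = w·x̄ + (1−w)·μ₀ = 0.89984·1.98 + 0.10016·0.23 = 1.805. Posterior variance = 1/(44.3673+4.93827) = 0.0202817, so SD = 0.142.

Posterior mean ≈ 1.805; posterior SD ≈ 0.142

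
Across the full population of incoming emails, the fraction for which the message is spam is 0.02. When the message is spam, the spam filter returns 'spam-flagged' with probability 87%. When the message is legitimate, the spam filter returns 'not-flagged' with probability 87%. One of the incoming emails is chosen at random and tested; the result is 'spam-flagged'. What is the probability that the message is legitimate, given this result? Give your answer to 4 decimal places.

P(¬H | E) ≈ 0.8798

Write H for 'the message is spam'. Prior odds H:¬H = 0.02/0.98 = 0.020408. For the 'spam-flagged' outcome, the likelihood ratio is 0.87/0.13 = 6.6923.
Posterior odds = 0.020408 × 6.6923 = 0.13658, so P(H|E) = 0.13658/(1+0.13658) = 0.1202. Then P(¬H|E) = 1 − 0.1202 = 0.8798.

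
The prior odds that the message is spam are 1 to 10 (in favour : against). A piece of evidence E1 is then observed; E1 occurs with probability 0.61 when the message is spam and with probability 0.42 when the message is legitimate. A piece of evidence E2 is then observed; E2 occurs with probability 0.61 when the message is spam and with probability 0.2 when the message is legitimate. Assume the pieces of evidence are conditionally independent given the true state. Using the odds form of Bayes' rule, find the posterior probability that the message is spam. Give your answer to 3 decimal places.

Posterior probability ≈ 0.307

Prior odds = 1/10 = 0.10000. In log-odds, ln(0.10000) = -2.3026.
Add log likelihood ratios: ln(1.4524) + ln(3.0500) = 1.4883.
Posterior log-odds = -0.81424, so posterior odds = exp(-0.81424) = 0.44298. Converting, P(H|E) = 0.44298/1.4430 = 0.307.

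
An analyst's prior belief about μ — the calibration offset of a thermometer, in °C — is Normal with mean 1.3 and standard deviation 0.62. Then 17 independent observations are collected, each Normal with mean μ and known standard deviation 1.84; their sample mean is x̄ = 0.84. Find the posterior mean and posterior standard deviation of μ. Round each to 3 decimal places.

With known σ, the Normal prior is conjugate. Weight on the data is w = (n/σ²)/(n/σ² + 1/τ₀²) = 5.02127/(5.02127+2.60146) = 0.65872.
Posterior mean = w·x̄ + (1−w)·μ₀ = 0.65872·0.84 + 0.34128·1.3 = 0.997. Posterior variance = 1/(5.02127+2.60146) = 0.131187, so SD = 0.362.

Posterior mean ≈ 0.997; posterior SD ≈ 0.362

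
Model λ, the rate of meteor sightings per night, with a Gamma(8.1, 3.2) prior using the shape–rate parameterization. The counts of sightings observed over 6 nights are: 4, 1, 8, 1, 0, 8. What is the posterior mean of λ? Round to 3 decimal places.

The Poisson likelihood adds the total count to the shape and the number of exposure periods to the rate. Here ∑xᵢ = 22 and n = 6, so shape 8.1→30.1 and rate 3.2→9.2.
Posterior mean = shape/rate = 30.1/9.2 = 3.272.

Posterior mean ≈ 3.272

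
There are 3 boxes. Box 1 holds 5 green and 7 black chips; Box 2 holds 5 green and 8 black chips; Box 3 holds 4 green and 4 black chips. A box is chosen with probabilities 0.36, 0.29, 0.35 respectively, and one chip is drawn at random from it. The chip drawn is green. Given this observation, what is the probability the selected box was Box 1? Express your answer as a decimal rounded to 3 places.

Tabulate prior·likelihood by source: [1] prior 0.36, lik 0.4167, product 0.1500; [2] prior 0.29, lik 0.3846, product 0.1115; [3] prior 0.35, lik 0.5, product 0.1750.
Normalizing constant = 0.43654; the posterior for Box 1 is its product over the sum, 0.1500/0.43654 = 0.344.

Posterior probability ≈ 0.344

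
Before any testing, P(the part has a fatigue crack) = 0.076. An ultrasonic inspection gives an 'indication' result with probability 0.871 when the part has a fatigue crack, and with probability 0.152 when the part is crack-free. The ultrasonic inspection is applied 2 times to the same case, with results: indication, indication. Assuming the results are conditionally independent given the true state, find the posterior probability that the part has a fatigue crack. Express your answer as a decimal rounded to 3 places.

Posterior P(H) ≈ 0.730

With H the event that the part has a fatigue crack, the joint likelihood of the observed sequence is P(data|H) = 0.871·0.871 = 0.75864 and P(data|¬H) = 0.152·0.152 = 0.023104.
Bayes: P(H|data) = 0.076·0.75864 / (0.076·0.75864 + 0.924·0.023104) = 0.057657/0.079005 = 0.7298.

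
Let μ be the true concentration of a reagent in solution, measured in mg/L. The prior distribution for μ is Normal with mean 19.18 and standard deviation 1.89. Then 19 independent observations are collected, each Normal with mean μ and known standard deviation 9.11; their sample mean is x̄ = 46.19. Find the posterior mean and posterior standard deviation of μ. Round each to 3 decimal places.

Posterior mean ≈ 31.331; posterior SD ≈ 1.402

With known σ, the Normal prior is conjugate. Weight on the data is w = (n/σ²)/(n/σ² + 1/τ₀²) = 0.228937/(0.228937+0.279947) = 0.44988.
Posterior mean = w·x̄ + (1−w)·μ₀ = 0.44988·46.19 + 0.55012·19.18 = 31.331. Posterior variance = 1/(0.228937+0.279947) = 1.96508, so SD = 1.402.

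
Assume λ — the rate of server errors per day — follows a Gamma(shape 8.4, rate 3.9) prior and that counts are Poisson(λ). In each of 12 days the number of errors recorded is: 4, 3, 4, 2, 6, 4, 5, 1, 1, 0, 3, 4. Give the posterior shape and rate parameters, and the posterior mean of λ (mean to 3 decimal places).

Total count ∑xᵢ = 37 over n = 12 days.
Gamma is conjugate to the Poisson likelihood: posterior is Gamma(shape = 8.4+37 = 45.4, rate = 3.9+12 = 15.9).
E[λ | data] = 45.4/15.9 = 2.855.

Posterior: Gamma(shape=45.4, rate=15.9); mean ≈ 2.855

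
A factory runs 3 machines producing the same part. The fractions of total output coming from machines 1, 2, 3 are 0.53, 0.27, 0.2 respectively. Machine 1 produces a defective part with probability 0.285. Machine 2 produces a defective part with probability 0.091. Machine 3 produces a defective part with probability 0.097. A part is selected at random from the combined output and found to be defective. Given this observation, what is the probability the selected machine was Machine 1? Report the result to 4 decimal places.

Posterior probability ≈ 0.7745

Tabulate prior·likelihood by source: [1] prior 0.53, lik 0.285, product 0.1510; [2] prior 0.27, lik 0.091, product 0.02457; [3] prior 0.2, lik 0.097, product 0.01940.
Normalizing constant = 0.19502; the posterior for Machine 1 is its product over the sum, 0.1510/0.19502 = 0.7745.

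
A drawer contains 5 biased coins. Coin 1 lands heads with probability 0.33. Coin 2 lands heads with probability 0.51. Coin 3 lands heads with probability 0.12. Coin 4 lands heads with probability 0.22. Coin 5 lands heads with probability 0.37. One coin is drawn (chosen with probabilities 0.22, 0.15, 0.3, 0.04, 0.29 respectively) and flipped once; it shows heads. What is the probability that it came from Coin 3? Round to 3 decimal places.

Posterior probability ≈ 0.120

P(heads|C1) = 0.33; P(heads|C2) = 0.51; P(heads|C3) = 0.12; P(heads|C4) = 0.22; P(heads|C5) = 0.37.
Prior × likelihood for each source: 0.22·0.33=0.07260, 0.15·0.51=0.07650, 0.3·0.12=0.03600, 0.04·0.22=0.008800, 0.29·0.37=0.1073. Summing gives P(heads) = 0.30120.
P(Coin 3 | heads) = 0.03600 / 0.30120 = 0.120.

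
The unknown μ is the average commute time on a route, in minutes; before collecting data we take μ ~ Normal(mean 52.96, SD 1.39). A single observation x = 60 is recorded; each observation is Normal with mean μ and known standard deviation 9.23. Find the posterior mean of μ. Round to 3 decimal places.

Prior precision 1/τ₀² = 1/1.39² = 0.517572; data precision n/σ² = 1/9.23² = 0.0117381.
Posterior precision = 0.517572 + 0.0117381 = 0.529310.
Posterior mean = (0.517572·52.96 + 0.0117381·60) / 0.529310 = 53.116.

Posterior mean ≈ 53.116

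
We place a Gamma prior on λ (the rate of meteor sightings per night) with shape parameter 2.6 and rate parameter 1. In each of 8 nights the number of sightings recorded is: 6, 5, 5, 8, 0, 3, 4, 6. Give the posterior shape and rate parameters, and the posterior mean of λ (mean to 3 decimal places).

Total count ∑xᵢ = 37 over n = 8 nights.
Gamma is conjugate to the Poisson likelihood: posterior is Gamma(shape = 2.6+37 = 39.6, rate = 1+8 = 9).
Posterior mean = shape/rate = 39.6/9 = 4.400.

Posterior: Gamma(shape=39.6, rate=9); mean ≈ 4.400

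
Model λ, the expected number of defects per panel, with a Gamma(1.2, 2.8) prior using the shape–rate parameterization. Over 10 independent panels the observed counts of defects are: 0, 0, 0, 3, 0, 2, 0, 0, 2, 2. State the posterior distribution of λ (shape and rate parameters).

The Poisson likelihood adds the total count to the shape and the number of exposure periods to the rate. Here ∑xᵢ = 9 and n = 10, so shape 1.2→10.2 and rate 2.8→12.8.

Posterior: Gamma(shape=10.2, rate=12.8)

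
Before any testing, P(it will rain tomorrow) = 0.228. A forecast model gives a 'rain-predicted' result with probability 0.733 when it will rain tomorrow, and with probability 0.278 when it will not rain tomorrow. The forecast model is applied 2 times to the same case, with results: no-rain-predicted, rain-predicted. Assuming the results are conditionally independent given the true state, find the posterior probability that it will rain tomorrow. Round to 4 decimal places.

With H the event that it will rain tomorrow, the joint likelihood of the observed sequence is P(data|H) = 0.267·0.733 = 0.19571 and P(data|¬H) = 0.722·0.278 = 0.20072.
Bayes: P(H|data) = 0.228·0.19571 / (0.228·0.19571 + 0.772·0.20072) = 0.044622/0.19957 = 0.2236.

Posterior P(H) ≈ 0.2236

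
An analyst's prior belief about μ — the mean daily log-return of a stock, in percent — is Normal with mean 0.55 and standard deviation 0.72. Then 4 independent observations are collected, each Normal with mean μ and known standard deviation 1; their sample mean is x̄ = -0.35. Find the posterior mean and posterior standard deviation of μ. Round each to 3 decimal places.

Prior precision 1/τ₀² = 1/0.72² = 1.92901; data precision n/σ² = 4/1² = 4.00000.
Posterior precision = 1.92901 + 4.00000 = 5.92901, giving posterior SD = 1/√5.92901 = 0.411.
Posterior mean = (1.92901·0.55 + 4.00000·-0.35) / 5.92901 = -0.057.

Posterior mean ≈ -0.057; posterior SD ≈ 0.411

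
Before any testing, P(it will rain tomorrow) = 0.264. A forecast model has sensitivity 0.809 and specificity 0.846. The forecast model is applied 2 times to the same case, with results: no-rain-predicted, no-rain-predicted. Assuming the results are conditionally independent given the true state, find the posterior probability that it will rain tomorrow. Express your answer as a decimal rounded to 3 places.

Posterior P(H) ≈ 0.018

With H the event that it will rain tomorrow, the joint likelihood of the observed sequence is P(data|H) = 0.191·0.191 = 0.036481 and P(data|¬H) = 0.846·0.846 = 0.71572.
Bayes: P(H|data) = 0.264·0.036481 / (0.264·0.036481 + 0.736·0.71572) = 0.0096310/0.53640 = 0.0180.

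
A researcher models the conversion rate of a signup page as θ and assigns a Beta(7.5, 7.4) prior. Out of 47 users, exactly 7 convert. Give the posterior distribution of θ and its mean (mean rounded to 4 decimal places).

The binomial likelihood is conjugate to the Beta prior: with 7 successes and 40 failures, the posterior is Beta(7.5+7, 7.4+40) = Beta(14.5, 47.4).
Posterior mean = α/(α+β) = 14.5/61.9 = 0.2342.

Posterior: Beta(14.5, 47.4); mean ≈ 0.2342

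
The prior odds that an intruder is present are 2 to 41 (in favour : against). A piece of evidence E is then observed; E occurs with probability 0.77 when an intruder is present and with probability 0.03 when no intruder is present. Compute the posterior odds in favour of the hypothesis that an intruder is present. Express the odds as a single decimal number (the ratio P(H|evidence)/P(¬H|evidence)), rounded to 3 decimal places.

Posterior odds ≈ 1.252

Prior odds = 2/41 = 0.048780.
Likelihood ratio for E = 0.77/0.03 = 25.667.
Posterior odds = prior odds × LR = 1.2520.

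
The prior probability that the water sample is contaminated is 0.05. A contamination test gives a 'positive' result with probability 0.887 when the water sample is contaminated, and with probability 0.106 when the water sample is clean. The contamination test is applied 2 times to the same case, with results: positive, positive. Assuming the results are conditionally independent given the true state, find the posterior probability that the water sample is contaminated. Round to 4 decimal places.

With H the event that the water sample is contaminated, the joint likelihood of the observed sequence is P(data|H) = 0.887·0.887 = 0.78677 and P(data|¬H) = 0.106·0.106 = 0.011236.
Bayes: P(H|data) = 0.05·0.78677 / (0.05·0.78677 + 0.95·0.011236) = 0.039338/0.050013 = 0.7866.

Posterior P(H) ≈ 0.7866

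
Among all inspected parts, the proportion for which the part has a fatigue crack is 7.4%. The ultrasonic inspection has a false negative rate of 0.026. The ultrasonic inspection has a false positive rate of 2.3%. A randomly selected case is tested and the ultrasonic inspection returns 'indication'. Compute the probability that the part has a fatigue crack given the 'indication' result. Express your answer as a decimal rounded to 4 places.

P(H | E) ≈ 0.7719

Write H for 'the part has a fatigue crack'. Prior odds H:¬H = 0.074/0.926 = 0.079914. For the 'indication' outcome, the likelihood ratio is 0.974/0.023 = 42.348.
Posterior odds = 0.079914 × 42.348 = 3.3842, so P(H|E) = 3.3842/(1+3.3842) = 0.7719.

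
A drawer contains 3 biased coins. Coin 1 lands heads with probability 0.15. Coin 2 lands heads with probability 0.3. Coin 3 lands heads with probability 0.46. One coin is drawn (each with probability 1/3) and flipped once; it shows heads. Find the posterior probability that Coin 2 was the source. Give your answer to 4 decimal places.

Posterior probability ≈ 0.3297

Tabulate prior·likelihood by source: [1] prior 0.333333, lik 0.15, product 0.05000; [2] prior 0.333333, lik 0.3, product 0.1000; [3] prior 0.333333, lik 0.46, product 0.1533.
Normalizing constant = 0.30333; the posterior for Coin 2 is its product over the sum, 0.1000/0.30333 = 0.3297.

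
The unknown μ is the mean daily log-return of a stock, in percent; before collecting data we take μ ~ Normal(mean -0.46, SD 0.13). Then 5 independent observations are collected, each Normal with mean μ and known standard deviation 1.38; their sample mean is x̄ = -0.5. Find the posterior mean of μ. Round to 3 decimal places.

Posterior mean ≈ -0.462

Prior precision 1/τ₀² = 1/0.13² = 59.1716; data precision n/σ² = 5/1.38² = 2.62550.
Posterior precision = 59.1716 + 2.62550 = 61.7971.
Posterior mean = (59.1716·-0.46 + 2.62550·-0.5) / 61.7971 = -0.462.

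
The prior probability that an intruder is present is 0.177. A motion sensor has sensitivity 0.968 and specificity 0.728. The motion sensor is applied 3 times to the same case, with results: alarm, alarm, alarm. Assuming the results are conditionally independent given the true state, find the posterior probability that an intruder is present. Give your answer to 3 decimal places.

Let H be the event that an intruder is present; start with P(H) = 0.177. P('alarm'|H) = 0.968, P('alarm'|¬H) = 0.272.
Update on result 1 ('alarm'): P(H) ← 0.968·0.1770 / (0.968·0.1770 + 0.272·0.8230) = 0.17134/0.39519 = 0.4336.
Update on result 2 ('alarm'): P(H) ← 0.968·0.4336 / (0.968·0.4336 + 0.272·0.5664) = 0.41968/0.57375 = 0.7315.
Update on result 3 ('alarm'): P(H) ← 0.968·0.7315 / (0.968·0.7315 + 0.272·0.2685) = 0.70806/0.78110 = 0.9065.

Posterior P(H) ≈ 0.906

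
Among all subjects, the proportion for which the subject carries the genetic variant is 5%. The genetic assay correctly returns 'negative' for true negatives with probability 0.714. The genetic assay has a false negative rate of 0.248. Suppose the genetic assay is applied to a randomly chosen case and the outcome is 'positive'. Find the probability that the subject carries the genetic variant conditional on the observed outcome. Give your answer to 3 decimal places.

Let H be the event that the subject carries the genetic variant. P(H) = 0.05, so P(¬H) = 0.95. With E the 'positive' result, P(E|H) = 0.752 and P(E|¬H) = 0.286.
P(E) = 0.752·0.05 + 0.286·0.95 = 0.037600 + 0.27170 = 0.30930.
By Bayes' theorem, P(H|E) = 0.037600 / 0.30930 = 0.122.

P(H | E) ≈ 0.122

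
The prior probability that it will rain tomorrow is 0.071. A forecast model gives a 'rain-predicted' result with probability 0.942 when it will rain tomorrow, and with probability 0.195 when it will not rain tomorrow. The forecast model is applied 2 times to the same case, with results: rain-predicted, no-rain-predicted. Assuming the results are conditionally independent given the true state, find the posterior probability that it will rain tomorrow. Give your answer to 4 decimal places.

Let H be the event that it will rain tomorrow; start with P(H) = 0.071. P('rain-predicted'|H) = 0.942, P('rain-predicted'|¬H) = 0.195.
Update on result 1 ('rain-predicted'): P(H) ← 0.942·0.0710 / (0.942·0.0710 + 0.195·0.9290) = 0.066882/0.24804 = 0.2696.
Update on result 2 ('no-rain-predicted'): P(H) ← 0.058·0.2696 / (0.058·0.2696 + 0.805·0.7304) = 0.015639/0.60357 = 0.0259.

Posterior P(H) ≈ 0.0259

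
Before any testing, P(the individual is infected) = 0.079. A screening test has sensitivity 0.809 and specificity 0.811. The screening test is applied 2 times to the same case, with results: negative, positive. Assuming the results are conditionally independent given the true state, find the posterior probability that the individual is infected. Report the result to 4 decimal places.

Posterior P(H) ≈ 0.0796

Let H be the event that the individual is infected; start with P(H) = 0.079. P('positive'|H) = 0.809, P('positive'|¬H) = 0.189.
Update on result 1 ('negative'): P(H) ← 0.191·0.0790 / (0.191·0.0790 + 0.811·0.9210) = 0.015089/0.76202 = 0.0198.
Update on result 2 ('positive'): P(H) ← 0.809·0.0198 / (0.809·0.0198 + 0.189·0.9802) = 0.016019/0.20128 = 0.0796.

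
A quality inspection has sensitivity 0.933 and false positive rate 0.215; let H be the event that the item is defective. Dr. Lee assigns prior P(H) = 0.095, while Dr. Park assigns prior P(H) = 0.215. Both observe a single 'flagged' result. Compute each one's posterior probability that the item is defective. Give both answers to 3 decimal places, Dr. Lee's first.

Dr. Lee: 0.313; Dr. Park: 0.543

P('+'|H) = 0.933, P('+'|¬H) = 0.215.
Dr. Lee: numerator 0.933·0.095 = 0.088635; evidence = 0.088635+0.215·0.905 = 0.28321; posterior = 0.313.
Dr. Park: numerator 0.933·0.215 = 0.20059; evidence = 0.20059+0.215·0.785 = 0.36937; posterior = 0.543.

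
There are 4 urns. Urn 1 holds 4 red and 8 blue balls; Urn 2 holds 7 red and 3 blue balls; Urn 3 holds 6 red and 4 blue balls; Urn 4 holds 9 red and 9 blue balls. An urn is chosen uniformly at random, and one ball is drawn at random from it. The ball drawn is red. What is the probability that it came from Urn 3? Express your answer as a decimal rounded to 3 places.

P(red|Urn 1) = 0.3333; P(red|Urn 2) = 0.7; P(red|Urn 3) = 0.6; P(red|Urn 4) = 0.5.
Prior × likelihood for each source: 0.25·0.3333=0.08333, 0.25·0.7=0.1750, 0.25·0.6=0.1500, 0.25·0.5=0.1250. Summing gives P(red) = 0.53333.
P(Urn 3 | red) = 0.1500 / 0.53333 = 0.281.

Posterior probability ≈ 0.281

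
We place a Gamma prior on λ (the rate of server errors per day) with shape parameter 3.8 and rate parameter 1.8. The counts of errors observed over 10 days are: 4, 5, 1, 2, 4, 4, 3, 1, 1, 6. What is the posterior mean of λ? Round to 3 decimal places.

Total count ∑xᵢ = 31 over n = 10 days.
Gamma is conjugate to the Poisson likelihood: posterior is Gamma(shape = 3.8+31 = 34.8, rate = 1.8+10 = 11.8).
E[λ | data] = 34.8/11.8 = 2.949.

Posterior mean ≈ 2.949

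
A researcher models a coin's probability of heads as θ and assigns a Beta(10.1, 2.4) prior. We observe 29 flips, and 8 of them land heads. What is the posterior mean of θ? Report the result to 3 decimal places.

Posterior mean ≈ 0.436

The binomial likelihood is conjugate to the Beta prior: with 8 successes and 21 failures, the posterior is Beta(10.1+8, 2.4+21) = Beta(18.1, 23.4).
E[θ | data] = 18.1/(18.1+23.4) = 0.436.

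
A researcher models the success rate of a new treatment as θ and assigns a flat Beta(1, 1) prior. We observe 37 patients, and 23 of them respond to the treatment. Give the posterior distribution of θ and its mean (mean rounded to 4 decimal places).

The binomial likelihood is conjugate to the Beta prior: with 23 successes and 14 failures, the posterior is Beta(1+23, 1+14) = Beta(24, 15).
Posterior mean = α/(α+β) = 24/39 = 0.6154.

Posterior: Beta(24, 15); mean ≈ 0.6154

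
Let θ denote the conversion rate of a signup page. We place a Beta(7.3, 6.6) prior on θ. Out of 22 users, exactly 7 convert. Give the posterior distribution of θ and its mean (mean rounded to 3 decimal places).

Posterior: Beta(14.3, 21.6); mean ≈ 0.398

The binomial likelihood is conjugate to the Beta prior: with 7 successes and 15 failures, the posterior is Beta(7.3+7, 6.6+15) = Beta(14.3, 21.6).
Posterior mean = α/(α+β) = 14.3/35.9 = 0.398.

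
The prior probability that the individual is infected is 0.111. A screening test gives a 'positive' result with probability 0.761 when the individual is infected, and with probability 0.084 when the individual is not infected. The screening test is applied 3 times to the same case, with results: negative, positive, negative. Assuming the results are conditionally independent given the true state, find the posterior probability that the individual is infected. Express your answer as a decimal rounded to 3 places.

Posterior P(H) ≈ 0.072

Let H be the event that the individual is infected; start with P(H) = 0.111. P('positive'|H) = 0.761, P('positive'|¬H) = 0.084.
Update on result 1 ('negative'): P(H) ← 0.239·0.1110 / (0.239·0.1110 + 0.916·0.8890) = 0.026529/0.84085 = 0.0316.
Update on result 2 ('positive'): P(H) ← 0.761·0.0316 / (0.761·0.0316 + 0.084·0.9684) = 0.024010/0.10536 = 0.2279.
Update on result 3 ('negative'): P(H) ← 0.239·0.2279 / (0.239·0.2279 + 0.916·0.7721) = 0.054464/0.76172 = 0.0715.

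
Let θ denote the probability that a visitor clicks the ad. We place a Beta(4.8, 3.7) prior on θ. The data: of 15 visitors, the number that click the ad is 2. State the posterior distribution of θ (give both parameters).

Posterior: Beta(6.8, 16.7)

Observing 2 successes and 13 failures updates Beta(4.8, 3.7) by adding the success and failure counts to the two shape parameters: α = 4.8+2 = 6.8, β = 3.7+13 = 16.7.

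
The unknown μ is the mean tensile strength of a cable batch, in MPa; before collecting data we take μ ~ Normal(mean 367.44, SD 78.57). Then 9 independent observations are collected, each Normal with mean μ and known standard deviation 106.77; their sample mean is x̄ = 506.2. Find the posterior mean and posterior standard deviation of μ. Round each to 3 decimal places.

Posterior mean ≈ 482.576; posterior SD ≈ 32.419

Prior precision 1/τ₀² = 1/78.57² = 0.00016199; data precision n/σ² = 9/106.77² = 0.00078949.
Posterior precision = 0.00016199 + 0.00078949 = 0.00095147, giving posterior SD = 1/√0.00095147 = 32.419.
Posterior mean = (0.00016199·367.44 + 0.00078949·506.2) / 0.00095147 = 482.576.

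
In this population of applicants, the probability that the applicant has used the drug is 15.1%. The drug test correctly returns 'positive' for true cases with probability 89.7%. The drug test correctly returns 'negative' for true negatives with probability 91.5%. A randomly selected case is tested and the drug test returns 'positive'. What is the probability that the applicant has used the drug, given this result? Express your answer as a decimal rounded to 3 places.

P(H | E) ≈ 0.652

Let H be the event that the applicant has used the drug. P(H) = 0.151, so P(¬H) = 0.849. With E the 'positive' result, P(E|H) = 0.897 and P(E|¬H) = 0.085.
P(E) = 0.897·0.151 + 0.085·0.849 = 0.13545 + 0.072165 = 0.20761.
By Bayes' theorem, P(H|E) = 0.13545 / 0.20761 = 0.652.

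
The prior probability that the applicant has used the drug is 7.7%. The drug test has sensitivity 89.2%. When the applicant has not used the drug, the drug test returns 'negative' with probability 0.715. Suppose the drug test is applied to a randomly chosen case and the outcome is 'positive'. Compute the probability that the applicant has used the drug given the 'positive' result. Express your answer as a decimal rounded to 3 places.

Let H be the event that the applicant has used the drug. P(H) = 0.077, so P(¬H) = 0.923. With E the 'positive' result, P(E|H) = 0.892 and P(E|¬H) = 0.285.
P(E) = 0.892·0.077 + 0.285·0.923 = 0.068684 + 0.26305 = 0.33174.
By Bayes' theorem, P(H|E) = 0.068684 / 0.33174 = 0.207.

P(H | E) ≈ 0.207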